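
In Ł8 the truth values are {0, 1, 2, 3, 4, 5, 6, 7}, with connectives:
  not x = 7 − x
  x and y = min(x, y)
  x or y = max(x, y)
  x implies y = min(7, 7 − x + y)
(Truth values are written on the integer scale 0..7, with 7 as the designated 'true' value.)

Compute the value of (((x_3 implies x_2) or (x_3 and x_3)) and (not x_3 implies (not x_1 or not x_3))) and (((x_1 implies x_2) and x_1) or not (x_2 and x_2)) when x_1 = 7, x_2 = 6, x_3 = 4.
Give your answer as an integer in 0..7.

6

x_3 implies x_2 = 4 implies 6 = 7
x_3 and x_3 = 4 and 4 = 4
(x_3 implies x_2) or (x_3 and x_3) = 7 or 4 = 7
not x_3 = not 4 = 3
not x_1 = not 7 = 0
not x_3 = not 4 = 3
not x_1 or not x_3 = 0 or 3 = 3
not x_3 implies (not x_1 or not x_3) = 3 implies 3 = 7
((x_3 implies x_2) or (x_3 and x_3)) and (not x_3 implies (not x_1 or not x_3)) = 7 and 7 = 7
x_1 implies x_2 = 7 implies 6 = 6
(x_1 implies x_2) and x_1 = 6 and 7 = 6
x_2 and x_2 = 6 and 6 = 6
not (x_2 and x_2) = not 6 = 1
((x_1 implies x_2) and x_1) or not (x_2 and x_2) = 6 or 1 = 6
(((x_3 implies x_2) or (x_3 and x_3)) and (not x_3 implies (not x_1 or not x_3))) and (((x_1 implies x_2) and x_1) or not (x_2 and x_2)) = 7 and 6 = 6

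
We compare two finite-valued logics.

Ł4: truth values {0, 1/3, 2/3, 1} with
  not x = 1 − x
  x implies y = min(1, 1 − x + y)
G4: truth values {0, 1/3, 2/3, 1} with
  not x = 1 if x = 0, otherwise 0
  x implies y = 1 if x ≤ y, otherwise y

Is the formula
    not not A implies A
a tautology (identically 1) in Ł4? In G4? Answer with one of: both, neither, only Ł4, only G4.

In Ł4: every assignment gives 1 — tautology.
In G4: at A = 1/3 the value is 1/3 — not a tautology.

only Ł4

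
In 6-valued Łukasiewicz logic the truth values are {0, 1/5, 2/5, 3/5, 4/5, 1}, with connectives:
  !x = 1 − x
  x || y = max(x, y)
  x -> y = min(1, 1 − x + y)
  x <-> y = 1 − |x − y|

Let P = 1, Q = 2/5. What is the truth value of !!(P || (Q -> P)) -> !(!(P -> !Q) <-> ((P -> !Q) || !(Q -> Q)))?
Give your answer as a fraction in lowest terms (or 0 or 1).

Q -> P = 2/5 -> 1 = 1
P || (Q -> P) = 1 || 1 = 1
!(P || (Q -> P)) = !1 = 0
!!(P || (Q -> P)) = !0 = 1
!Q = !2/5 = 3/5
P -> !Q = 1 -> 3/5 = 3/5
!(P -> !Q) = !3/5 = 2/5
!Q = !2/5 = 3/5
P -> !Q = 1 -> 3/5 = 3/5
Q -> Q = 2/5 -> 2/5 = 1
!(Q -> Q) = !1 = 0
(P -> !Q) || !(Q -> Q) = 3/5 || 0 = 3/5
!(P -> !Q) <-> ((P -> !Q) || !(Q -> Q)) = 2/5 <-> 3/5 = 4/5
!(!(P -> !Q) <-> ((P -> !Q) || !(Q -> Q))) = !4/5 = 1/5
!!(P || (Q -> P)) -> !(!(P -> !Q) <-> ((P -> !Q) || !(Q -> Q))) = 1 -> 1/5 = 1/5

1/5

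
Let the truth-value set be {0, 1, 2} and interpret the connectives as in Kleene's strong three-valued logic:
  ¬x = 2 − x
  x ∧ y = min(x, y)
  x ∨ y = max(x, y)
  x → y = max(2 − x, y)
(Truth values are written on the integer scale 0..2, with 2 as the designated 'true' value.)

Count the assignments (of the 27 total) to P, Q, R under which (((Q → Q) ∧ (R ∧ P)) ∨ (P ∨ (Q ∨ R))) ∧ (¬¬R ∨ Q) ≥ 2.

value 2: 15 assignments (counts)
value 1: 9 assignments
value 0: 3 assignments
So 15 of the 27 assignments meet the threshold.

15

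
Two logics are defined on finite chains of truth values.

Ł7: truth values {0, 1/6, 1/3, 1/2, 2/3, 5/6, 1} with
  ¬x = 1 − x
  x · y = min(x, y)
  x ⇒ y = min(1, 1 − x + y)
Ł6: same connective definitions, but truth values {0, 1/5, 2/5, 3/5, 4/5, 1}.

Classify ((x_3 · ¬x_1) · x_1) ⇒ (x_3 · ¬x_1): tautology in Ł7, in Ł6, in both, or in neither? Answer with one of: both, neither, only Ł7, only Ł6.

In Ł7: every assignment gives 1 — tautology.
In Ł6: every assignment gives 1 — tautology.

both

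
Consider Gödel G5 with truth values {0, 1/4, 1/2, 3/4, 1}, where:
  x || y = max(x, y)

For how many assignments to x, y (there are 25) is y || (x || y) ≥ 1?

9

value 1: 9 assignments (counts)
value 3/4: 7 assignments
value 1/2: 5 assignments
value 1/4: 3 assignments
value 0: 1 assignment
So 9 of the 25 assignments meet the threshold.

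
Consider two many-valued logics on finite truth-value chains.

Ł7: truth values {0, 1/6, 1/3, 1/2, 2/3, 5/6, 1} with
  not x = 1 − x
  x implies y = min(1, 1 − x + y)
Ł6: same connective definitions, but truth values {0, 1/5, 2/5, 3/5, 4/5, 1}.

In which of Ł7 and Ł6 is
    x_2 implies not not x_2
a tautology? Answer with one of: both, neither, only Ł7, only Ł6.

In Ł7: every assignment gives 1 — tautology.
In Ł6: every assignment gives 1 — tautology.

both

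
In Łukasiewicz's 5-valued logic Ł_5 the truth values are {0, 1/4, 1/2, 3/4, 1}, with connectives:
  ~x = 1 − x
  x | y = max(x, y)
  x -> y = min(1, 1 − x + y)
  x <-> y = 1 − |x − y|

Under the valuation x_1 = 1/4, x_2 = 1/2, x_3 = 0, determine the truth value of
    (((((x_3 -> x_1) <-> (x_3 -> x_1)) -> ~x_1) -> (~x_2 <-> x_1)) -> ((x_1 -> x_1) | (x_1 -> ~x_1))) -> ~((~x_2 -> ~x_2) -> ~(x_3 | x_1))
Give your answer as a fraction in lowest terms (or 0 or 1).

1/4

x_3 -> x_1 = 0 -> 1/4 = 1
x_3 -> x_1 = 0 -> 1/4 = 1
(x_3 -> x_1) <-> (x_3 -> x_1) = 1 <-> 1 = 1
~x_1 = ~1/4 = 3/4
((x_3 -> x_1) <-> (x_3 -> x_1)) -> ~x_1 = 1 -> 3/4 = 3/4
~x_2 = ~1/2 = 1/2
~x_2 <-> x_1 = 1/2 <-> 1/4 = 3/4
(((x_3 -> x_1) <-> (x_3 -> x_1)) -> ~x_1) -> (~x_2 <-> x_1) = 3/4 -> 3/4 = 1
x_1 -> x_1 = 1/4 -> 1/4 = 1
~x_1 = ~1/4 = 3/4
x_1 -> ~x_1 = 1/4 -> 3/4 = 1
(x_1 -> x_1) | (x_1 -> ~x_1) = 1 | 1 = 1
((((x_3 -> x_1) <-> (x_3 -> x_1)) -> ~x_1) -> (~x_2 <-> x_1)) -> ((x_1 -> x_1) | (x_1 -> ~x_1)) = 1 -> 1 = 1
~x_2 = ~1/2 = 1/2
~x_2 = ~1/2 = 1/2
~x_2 -> ~x_2 = 1/2 -> 1/2 = 1
x_3 | x_1 = 0 | 1/4 = 1/4
~(x_3 | x_1) = ~1/4 = 3/4
(~x_2 -> ~x_2) -> ~(x_3 | x_1) = 1 -> 3/4 = 3/4
~((~x_2 -> ~x_2) -> ~(x_3 | x_1)) = ~3/4 = 1/4
(((((x_3 -> x_1) <-> (x_3 -> x_1)) -> ~x_1) -> (~x_2 <-> x_1)) -> ((x_1 -> x_1) | (x_1 -> ~x_1))) -> ~((~x_2 -> ~x_2) -> ~(x_3 | x_1)) = 1 -> 1/4 = 1/4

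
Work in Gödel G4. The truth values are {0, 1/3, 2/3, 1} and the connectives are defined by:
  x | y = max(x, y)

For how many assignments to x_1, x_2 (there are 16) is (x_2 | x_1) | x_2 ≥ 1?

7

x_1 = 0, x_2 = 0 ↦ 0  <
x_1 = 0, x_2 = 1/3 ↦ 1/3  <
x_1 = 0, x_2 = 2/3 ↦ 2/3  <
x_1 = 0, x_2 = 1 ↦ 1  ≥
x_1 = 1/3, x_2 = 0 ↦ 1/3  <
x_1 = 1/3, x_2 = 1/3 ↦ 1/3  <
x_1 = 1/3, x_2 = 2/3 ↦ 2/3  <
x_1 = 1/3, x_2 = 1 ↦ 1  ≥
x_1 = 2/3, x_2 = 0 ↦ 2/3  <
x_1 = 2/3, x_2 = 1/3 ↦ 2/3  <
x_1 = 2/3, x_2 = 2/3 ↦ 2/3  <
x_1 = 2/3, x_2 = 1 ↦ 1  ≥
x_1 = 1, x_2 = 0 ↦ 1  ≥
x_1 = 1, x_2 = 1/3 ↦ 1  ≥
x_1 = 1, x_2 = 2/3 ↦ 1  ≥
x_1 = 1, x_2 = 1 ↦ 1  ≥
So 7 of the 16 assignments meet the threshold.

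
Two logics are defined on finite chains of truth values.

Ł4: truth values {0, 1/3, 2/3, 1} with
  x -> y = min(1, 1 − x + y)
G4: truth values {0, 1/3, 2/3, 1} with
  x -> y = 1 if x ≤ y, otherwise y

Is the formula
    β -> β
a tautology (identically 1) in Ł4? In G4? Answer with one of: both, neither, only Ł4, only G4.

both

In Ł4: every assignment gives 1 — tautology.
In G4: every assignment gives 1 — tautology.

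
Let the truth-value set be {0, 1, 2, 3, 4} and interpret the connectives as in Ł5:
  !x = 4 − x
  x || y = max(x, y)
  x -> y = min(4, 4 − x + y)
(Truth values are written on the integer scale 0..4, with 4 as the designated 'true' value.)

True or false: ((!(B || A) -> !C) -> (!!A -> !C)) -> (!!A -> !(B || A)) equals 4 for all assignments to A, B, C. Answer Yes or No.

Counterexample: take A = 1, B = 4, C = 0.
B || A = 4 || 1 = 4
!(B || A) = !4 = 0
!C = !0 = 4
!(B || A) -> !C = 0 -> 4 = 4
!A = !1 = 3
!!A = !3 = 1
!!A -> !C = 1 -> 4 = 4
(!(B || A) -> !C) -> (!!A -> !C) = 4 -> 4 = 4
!!A -> !(B || A) = 1 -> 0 = 3
((!(B || A) -> !C) -> (!!A -> !C)) -> (!!A -> !(B || A)) = 4 -> 3 = 3
This gives 3 ≠ 4.

No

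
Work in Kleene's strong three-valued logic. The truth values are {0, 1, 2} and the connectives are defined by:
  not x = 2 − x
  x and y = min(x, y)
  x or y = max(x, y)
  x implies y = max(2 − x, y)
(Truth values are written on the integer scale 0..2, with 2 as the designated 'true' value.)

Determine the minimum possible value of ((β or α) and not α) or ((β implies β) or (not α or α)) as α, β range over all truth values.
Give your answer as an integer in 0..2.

Take α = 1, β = 1:
β or α = 1 or 1 = 1
not α = not 1 = 1
(β or α) and not α = 1 and 1 = 1
β implies β = 1 implies 1 = 1
not α = not 1 = 1
not α or α = 1 or 1 = 1
(β implies β) or (not α or α) = 1 or 1 = 1
((β or α) and not α) or ((β implies β) or (not α or α)) = 1 or 1 = 1
No assignment yields a value below 1, so this is the minimum.

1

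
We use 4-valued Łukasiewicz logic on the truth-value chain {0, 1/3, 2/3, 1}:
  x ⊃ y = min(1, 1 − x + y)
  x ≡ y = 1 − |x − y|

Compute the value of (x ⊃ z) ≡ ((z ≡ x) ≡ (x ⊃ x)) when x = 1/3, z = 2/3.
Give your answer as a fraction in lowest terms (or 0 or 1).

2/3

x ⊃ z = 1/3 ⊃ 2/3 = 1
z ≡ x = 2/3 ≡ 1/3 = 2/3
x ⊃ x = 1/3 ⊃ 1/3 = 1
(z ≡ x) ≡ (x ⊃ x) = 2/3 ≡ 1 = 2/3
(x ⊃ z) ≡ ((z ≡ x) ≡ (x ⊃ x)) = 1 ≡ 2/3 = 2/3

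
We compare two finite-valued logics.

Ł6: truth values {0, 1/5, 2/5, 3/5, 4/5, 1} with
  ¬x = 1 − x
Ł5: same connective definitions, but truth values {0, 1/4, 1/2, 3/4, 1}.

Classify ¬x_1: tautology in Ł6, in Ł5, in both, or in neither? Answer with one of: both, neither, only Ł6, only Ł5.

In Ł6: at x_1 = 1/5 the value is 4/5 — not a tautology.
In Ł5: at x_1 = 1/4 the value is 3/4 — not a tautology.

neither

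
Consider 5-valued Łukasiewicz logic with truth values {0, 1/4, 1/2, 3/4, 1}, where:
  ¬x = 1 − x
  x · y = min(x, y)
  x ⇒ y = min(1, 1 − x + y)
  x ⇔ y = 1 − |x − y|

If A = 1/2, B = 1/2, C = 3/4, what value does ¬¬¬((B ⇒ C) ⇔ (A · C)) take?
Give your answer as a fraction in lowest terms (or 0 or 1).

1/2

B ⇒ C = 1/2 ⇒ 3/4 = 1
A · C = 1/2 · 3/4 = 1/2
(B ⇒ C) ⇔ (A · C) = 1 ⇔ 1/2 = 1/2
¬((B ⇒ C) ⇔ (A · C)) = ¬1/2 = 1/2
¬¬((B ⇒ C) ⇔ (A · C)) = ¬1/2 = 1/2
¬¬¬((B ⇒ C) ⇔ (A · C)) = ¬1/2 = 1/2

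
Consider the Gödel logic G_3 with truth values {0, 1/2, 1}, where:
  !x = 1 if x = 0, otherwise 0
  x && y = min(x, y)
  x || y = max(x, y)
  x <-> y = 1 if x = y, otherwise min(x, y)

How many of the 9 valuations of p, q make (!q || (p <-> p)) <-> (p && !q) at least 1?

p = 0, q = 0 ↦ 0  <
p = 0, q = 1/2 ↦ 0  <
p = 0, q = 1 ↦ 0  <
p = 1/2, q = 0 ↦ 1/2  <
p = 1/2, q = 1/2 ↦ 0  <
p = 1/2, q = 1 ↦ 0  <
p = 1, q = 0 ↦ 1  ≥
p = 1, q = 1/2 ↦ 0  <
p = 1, q = 1 ↦ 0  <
So 1 of the 9 assignments meets the threshold.

1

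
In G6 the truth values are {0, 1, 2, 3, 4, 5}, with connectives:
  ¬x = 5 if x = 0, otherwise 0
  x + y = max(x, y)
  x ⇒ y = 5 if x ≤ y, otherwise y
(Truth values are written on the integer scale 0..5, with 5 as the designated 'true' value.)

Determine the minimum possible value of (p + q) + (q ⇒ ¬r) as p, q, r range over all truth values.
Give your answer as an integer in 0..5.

Take p = 0, q = 1, r = 1:
p + q = 0 + 1 = 1
¬r = ¬1 = 0
q ⇒ ¬r = 1 ⇒ 0 = 0
(p + q) + (q ⇒ ¬r) = 1 + 0 = 1
No assignment yields a value below 1, so this is the minimum.

1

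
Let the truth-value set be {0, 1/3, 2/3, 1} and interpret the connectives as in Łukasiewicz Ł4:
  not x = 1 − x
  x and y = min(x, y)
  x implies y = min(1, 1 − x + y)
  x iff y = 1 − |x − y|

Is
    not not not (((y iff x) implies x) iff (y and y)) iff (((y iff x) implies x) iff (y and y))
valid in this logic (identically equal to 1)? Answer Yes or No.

Counterexample: take x = 0, y = 0.
y iff x = 0 iff 0 = 1
(y iff x) implies x = 1 implies 0 = 0
y and y = 0 and 0 = 0
((y iff x) implies x) iff (y and y) = 0 iff 0 = 1
not (((y iff x) implies x) iff (y and y)) = not 1 = 0
not not (((y iff x) implies x) iff (y and y)) = not 0 = 1
not not not (((y iff x) implies x) iff (y and y)) = not 1 = 0
y iff x = 0 iff 0 = 1
(y iff x) implies x = 1 implies 0 = 0
y and y = 0 and 0 = 0
((y iff x) implies x) iff (y and y) = 0 iff 0 = 1
not not not (((y iff x) implies x) iff (y and y)) iff (((y iff x) implies x) iff (y and y)) = 0 iff 1 = 0
This gives 0 ≠ 1.

No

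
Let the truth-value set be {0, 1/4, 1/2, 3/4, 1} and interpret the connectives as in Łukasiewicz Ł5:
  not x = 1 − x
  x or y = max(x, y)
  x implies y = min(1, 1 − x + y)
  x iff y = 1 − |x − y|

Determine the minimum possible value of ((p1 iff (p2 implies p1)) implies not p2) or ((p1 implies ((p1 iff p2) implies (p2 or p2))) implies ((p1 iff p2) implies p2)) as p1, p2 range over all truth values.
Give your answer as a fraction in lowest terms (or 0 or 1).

Take p1 = 3/4, p2 = 1/2:
p2 implies p1 = 1/2 implies 3/4 = 1
p1 iff (p2 implies p1) = 3/4 iff 1 = 3/4
not p2 = not 1/2 = 1/2
(p1 iff (p2 implies p1)) implies not p2 = 3/4 implies 1/2 = 3/4
p1 iff p2 = 3/4 iff 1/2 = 3/4
p2 or p2 = 1/2 or 1/2 = 1/2
(p1 iff p2) implies (p2 or p2) = 3/4 implies 1/2 = 3/4
p1 implies ((p1 iff p2) implies (p2 or p2)) = 3/4 implies 3/4 = 1
p1 iff p2 = 3/4 iff 1/2 = 3/4
(p1 iff p2) implies p2 = 3/4 implies 1/2 = 3/4
(p1 implies ((p1 iff p2) implies (p2 or p2))) implies ((p1 iff p2) implies p2) = 1 implies 3/4 = 3/4
((p1 iff (p2 implies p1)) implies not p2) or ((p1 implies ((p1 iff p2) implies (p2 or p2))) implies ((p1 iff p2) implies p2)) = 3/4 or 3/4 = 3/4
No assignment yields a value below 3/4, so this is the minimum.

3/4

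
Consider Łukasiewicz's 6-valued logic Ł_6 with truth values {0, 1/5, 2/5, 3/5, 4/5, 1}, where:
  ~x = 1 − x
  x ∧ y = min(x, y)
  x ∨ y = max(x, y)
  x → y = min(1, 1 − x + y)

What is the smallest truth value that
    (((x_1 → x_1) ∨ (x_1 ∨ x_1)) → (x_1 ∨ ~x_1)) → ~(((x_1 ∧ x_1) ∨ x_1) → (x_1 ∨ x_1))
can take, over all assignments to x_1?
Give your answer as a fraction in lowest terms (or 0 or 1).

0

Take x_1 = 0:
x_1 → x_1 = 0 → 0 = 1
x_1 ∨ x_1 = 0 ∨ 0 = 0
(x_1 → x_1) ∨ (x_1 ∨ x_1) = 1 ∨ 0 = 1
~x_1 = ~0 = 1
x_1 ∨ ~x_1 = 0 ∨ 1 = 1
((x_1 → x_1) ∨ (x_1 ∨ x_1)) → (x_1 ∨ ~x_1) = 1 → 1 = 1
x_1 ∧ x_1 = 0 ∧ 0 = 0
(x_1 ∧ x_1) ∨ x_1 = 0 ∨ 0 = 0
x_1 ∨ x_1 = 0 ∨ 0 = 0
((x_1 ∧ x_1) ∨ x_1) → (x_1 ∨ x_1) = 0 → 0 = 1
~(((x_1 ∧ x_1) ∨ x_1) → (x_1 ∨ x_1)) = ~1 = 0
(((x_1 → x_1) ∨ (x_1 ∨ x_1)) → (x_1 ∨ ~x_1)) → ~(((x_1 ∧ x_1) ∨ x_1) → (x_1 ∨ x_1)) = 1 → 0 = 0
No assignment yields a value below 0, so this is the minimum.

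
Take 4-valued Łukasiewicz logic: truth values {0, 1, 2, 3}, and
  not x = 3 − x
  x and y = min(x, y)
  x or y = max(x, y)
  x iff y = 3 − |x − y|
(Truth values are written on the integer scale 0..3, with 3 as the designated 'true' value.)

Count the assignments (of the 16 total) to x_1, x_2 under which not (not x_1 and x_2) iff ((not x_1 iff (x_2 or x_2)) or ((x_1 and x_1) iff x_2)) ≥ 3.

x_1 = 0, x_2 = 0 ↦ 3  ≥
x_1 = 0, x_2 = 1 ↦ 3  ≥
x_1 = 0, x_2 = 2 ↦ 2  <
x_1 = 0, x_2 = 3 ↦ 0  <
x_1 = 1, x_2 = 0 ↦ 2  <
x_1 = 1, x_2 = 1 ↦ 2  <
x_1 = 1, x_2 = 2 ↦ 1  <
x_1 = 1, x_2 = 3 ↦ 2  <
x_1 = 2, x_2 = 0 ↦ 2  <
x_1 = 2, x_2 = 1 ↦ 2  <
x_1 = 2, x_2 = 2 ↦ 2  <
x_1 = 2, x_2 = 3 ↦ 3  ≥
x_1 = 3, x_2 = 0 ↦ 3  ≥
x_1 = 3, x_2 = 1 ↦ 2  <
x_1 = 3, x_2 = 2 ↦ 2  <
x_1 = 3, x_2 = 3 ↦ 3  ≥
So 5 of the 16 assignments meet the threshold.

5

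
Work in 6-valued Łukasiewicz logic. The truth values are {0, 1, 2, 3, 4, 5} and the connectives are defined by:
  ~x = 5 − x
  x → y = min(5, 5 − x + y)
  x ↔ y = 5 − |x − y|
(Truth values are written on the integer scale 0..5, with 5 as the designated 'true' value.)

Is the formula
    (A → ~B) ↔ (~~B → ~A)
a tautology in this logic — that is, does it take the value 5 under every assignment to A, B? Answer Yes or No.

Yes

At A = 4, B = 5, for instance:
~B = ~5 = 0
A → ~B = 4 → 0 = 1
~~B = ~0 = 5
~A = ~4 = 1
~~B → ~A = 5 → 1 = 1
(A → ~B) ↔ (~~B → ~A) = 1 ↔ 1 = 5
and checking the remaining 35 assignments likewise gives ≥ 5 in every case.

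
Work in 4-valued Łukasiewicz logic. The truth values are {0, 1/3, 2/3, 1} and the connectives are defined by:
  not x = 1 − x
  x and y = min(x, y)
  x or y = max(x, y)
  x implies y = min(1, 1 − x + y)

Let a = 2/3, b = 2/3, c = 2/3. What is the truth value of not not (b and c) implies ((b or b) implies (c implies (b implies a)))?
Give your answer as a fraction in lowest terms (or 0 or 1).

1

b and c = 2/3 and 2/3 = 2/3
not (b and c) = not 2/3 = 1/3
not not (b and c) = not 1/3 = 2/3
b or b = 2/3 or 2/3 = 2/3
b implies a = 2/3 implies 2/3 = 1
c implies (b implies a) = 2/3 implies 1 = 1
(b or b) implies (c implies (b implies a)) = 2/3 implies 1 = 1
not not (b and c) implies ((b or b) implies (c implies (b implies a))) = 2/3 implies 1 = 1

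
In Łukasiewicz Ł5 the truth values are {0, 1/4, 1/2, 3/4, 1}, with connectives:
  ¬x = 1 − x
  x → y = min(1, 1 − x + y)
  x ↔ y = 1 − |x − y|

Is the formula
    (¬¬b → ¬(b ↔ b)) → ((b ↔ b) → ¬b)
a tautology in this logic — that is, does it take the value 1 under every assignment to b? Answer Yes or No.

b = 0 ↦ 1
b = 1/4 ↦ 1
b = 1/2 ↦ 1
b = 3/4 ↦ 1
b = 1 ↦ 1
Every assignment gives a value ≥ 1.

Yes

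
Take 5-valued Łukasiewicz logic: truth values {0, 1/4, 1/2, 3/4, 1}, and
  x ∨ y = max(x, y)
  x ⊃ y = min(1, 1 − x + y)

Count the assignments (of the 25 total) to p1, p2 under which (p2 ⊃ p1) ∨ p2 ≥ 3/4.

value 1: 19 assignments (counts)
value 3/4: 5 assignments (counts)
value 1/2: 1 assignment
So 24 of the 25 assignments meet the threshold.

24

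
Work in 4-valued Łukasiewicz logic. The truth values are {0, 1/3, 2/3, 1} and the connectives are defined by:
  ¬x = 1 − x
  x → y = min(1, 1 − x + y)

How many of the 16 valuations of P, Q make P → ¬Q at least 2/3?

P = 0, Q = 0 ↦ 1  ≥
P = 0, Q = 1/3 ↦ 1  ≥
P = 0, Q = 2/3 ↦ 1  ≥
P = 0, Q = 1 ↦ 1  ≥
P = 1/3, Q = 0 ↦ 1  ≥
P = 1/3, Q = 1/3 ↦ 1  ≥
P = 1/3, Q = 2/3 ↦ 1  ≥
P = 1/3, Q = 1 ↦ 2/3  ≥
P = 2/3, Q = 0 ↦ 1  ≥
P = 2/3, Q = 1/3 ↦ 1  ≥
P = 2/3, Q = 2/3 ↦ 2/3  ≥
P = 2/3, Q = 1 ↦ 1/3  <
P = 1, Q = 0 ↦ 1  ≥
P = 1, Q = 1/3 ↦ 2/3  ≥
P = 1, Q = 2/3 ↦ 1/3  <
P = 1, Q = 1 ↦ 0  <
So 13 of the 16 assignments meet the threshold.

13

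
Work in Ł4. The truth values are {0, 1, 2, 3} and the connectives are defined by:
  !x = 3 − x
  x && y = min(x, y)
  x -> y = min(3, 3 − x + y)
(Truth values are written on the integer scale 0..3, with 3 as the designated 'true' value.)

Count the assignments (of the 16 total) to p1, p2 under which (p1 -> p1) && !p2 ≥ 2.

p1 = 0, p2 = 0 ↦ 3  ≥
p1 = 0, p2 = 1 ↦ 2  ≥
p1 = 0, p2 = 2 ↦ 1  <
p1 = 0, p2 = 3 ↦ 0  <
p1 = 1, p2 = 0 ↦ 3  ≥
p1 = 1, p2 = 1 ↦ 2  ≥
p1 = 1, p2 = 2 ↦ 1  <
p1 = 1, p2 = 3 ↦ 0  <
p1 = 2, p2 = 0 ↦ 3  ≥
p1 = 2, p2 = 1 ↦ 2  ≥
p1 = 2, p2 = 2 ↦ 1  <
p1 = 2, p2 = 3 ↦ 0  <
p1 = 3, p2 = 0 ↦ 3  ≥
p1 = 3, p2 = 1 ↦ 2  ≥
p1 = 3, p2 = 2 ↦ 1  <
p1 = 3, p2 = 3 ↦ 0  <
So 8 of the 16 assignments meet the threshold.

8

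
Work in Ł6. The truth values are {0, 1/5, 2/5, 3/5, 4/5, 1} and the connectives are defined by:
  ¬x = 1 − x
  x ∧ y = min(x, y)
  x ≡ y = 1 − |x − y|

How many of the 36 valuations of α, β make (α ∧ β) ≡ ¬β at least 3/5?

value 1: 3 assignments (counts)
value 4/5: 11 assignments (counts)
value 3/5: 4 assignments (counts)
value 2/5: 9 assignments
value 1/5: 2 assignments
value 0: 7 assignments
So 18 of the 36 assignments meet the threshold.

18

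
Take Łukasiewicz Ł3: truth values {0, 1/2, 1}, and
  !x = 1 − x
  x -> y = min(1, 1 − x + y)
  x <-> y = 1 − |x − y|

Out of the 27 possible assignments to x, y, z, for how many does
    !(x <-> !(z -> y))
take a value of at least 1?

value 1: 7 assignments (counts)
value 1/2: 11 assignments
value 0: 9 assignments
So 7 of the 27 assignments meet the threshold.

7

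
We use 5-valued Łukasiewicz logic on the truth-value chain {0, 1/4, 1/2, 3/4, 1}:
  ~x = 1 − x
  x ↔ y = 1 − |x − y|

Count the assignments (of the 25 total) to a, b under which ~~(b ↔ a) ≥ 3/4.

13

value 1: 5 assignments (counts)
value 3/4: 8 assignments (counts)
value 1/2: 6 assignments
value 1/4: 4 assignments
value 0: 2 assignments
So 13 of the 25 assignments meet the threshold.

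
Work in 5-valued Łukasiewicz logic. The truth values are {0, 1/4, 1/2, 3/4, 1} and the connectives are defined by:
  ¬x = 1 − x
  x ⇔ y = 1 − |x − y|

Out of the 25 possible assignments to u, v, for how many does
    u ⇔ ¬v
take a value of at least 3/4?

value 1: 5 assignments (counts)
value 3/4: 8 assignments (counts)
value 1/2: 6 assignments
value 1/4: 4 assignments
value 0: 2 assignments
So 13 of the 25 assignments meet the threshold.

13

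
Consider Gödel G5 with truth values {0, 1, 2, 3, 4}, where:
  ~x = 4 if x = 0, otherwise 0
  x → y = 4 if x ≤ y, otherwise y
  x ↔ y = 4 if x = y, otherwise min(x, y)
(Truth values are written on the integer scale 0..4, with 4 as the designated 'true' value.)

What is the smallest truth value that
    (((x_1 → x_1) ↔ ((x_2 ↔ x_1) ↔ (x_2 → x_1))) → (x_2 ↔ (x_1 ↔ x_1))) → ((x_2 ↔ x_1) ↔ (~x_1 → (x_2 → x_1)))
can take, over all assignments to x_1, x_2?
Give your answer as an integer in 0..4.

Take x_1 = 1, x_2 = 0:
x_1 → x_1 = 1 → 1 = 4
x_2 ↔ x_1 = 0 ↔ 1 = 0
x_2 → x_1 = 0 → 1 = 4
(x_2 ↔ x_1) ↔ (x_2 → x_1) = 0 ↔ 4 = 0
(x_1 → x_1) ↔ ((x_2 ↔ x_1) ↔ (x_2 → x_1)) = 4 ↔ 0 = 0
x_1 ↔ x_1 = 1 ↔ 1 = 4
x_2 ↔ (x_1 ↔ x_1) = 0 ↔ 4 = 0
((x_1 → x_1) ↔ ((x_2 ↔ x_1) ↔ (x_2 → x_1))) → (x_2 ↔ (x_1 ↔ x_1)) = 0 → 0 = 4
x_2 ↔ x_1 = 0 ↔ 1 = 0
~x_1 = ~1 = 0
x_2 → x_1 = 0 → 1 = 4
~x_1 → (x_2 → x_1) = 0 → 4 = 4
(x_2 ↔ x_1) ↔ (~x_1 → (x_2 → x_1)) = 0 ↔ 4 = 0
(((x_1 → x_1) ↔ ((x_2 ↔ x_1) ↔ (x_2 → x_1))) → (x_2 ↔ (x_1 ↔ x_1))) → ((x_2 ↔ x_1) ↔ (~x_1 → (x_2 → x_1))) = 4 → 0 = 0
No assignment yields a value below 0, so this is the minimum.

0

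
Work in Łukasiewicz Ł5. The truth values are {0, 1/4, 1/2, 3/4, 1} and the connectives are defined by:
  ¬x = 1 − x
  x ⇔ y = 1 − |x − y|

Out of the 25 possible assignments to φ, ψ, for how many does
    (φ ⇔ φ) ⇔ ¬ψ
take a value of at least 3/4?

10

value 1: 5 assignments (counts)
value 3/4: 5 assignments (counts)
value 1/2: 5 assignments
value 1/4: 5 assignments
value 0: 5 assignments
So 10 of the 25 assignments meet the threshold.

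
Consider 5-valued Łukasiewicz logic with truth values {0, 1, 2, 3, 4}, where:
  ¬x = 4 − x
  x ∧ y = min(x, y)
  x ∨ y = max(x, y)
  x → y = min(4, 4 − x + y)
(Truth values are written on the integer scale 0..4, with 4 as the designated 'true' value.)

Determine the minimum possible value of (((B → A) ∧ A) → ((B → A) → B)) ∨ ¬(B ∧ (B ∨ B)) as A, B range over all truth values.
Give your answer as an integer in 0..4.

2

Take A = 4, B = 2:
B → A = 2 → 4 = 4
(B → A) ∧ A = 4 ∧ 4 = 4
B → A = 2 → 4 = 4
(B → A) → B = 4 → 2 = 2
((B → A) ∧ A) → ((B → A) → B) = 4 → 2 = 2
B ∨ B = 2 ∨ 2 = 2
B ∧ (B ∨ B) = 2 ∧ 2 = 2
¬(B ∧ (B ∨ B)) = ¬2 = 2
(((B → A) ∧ A) → ((B → A) → B)) ∨ ¬(B ∧ (B ∨ B)) = 2 ∨ 2 = 2
No assignment yields a value below 2, so this is the minimum.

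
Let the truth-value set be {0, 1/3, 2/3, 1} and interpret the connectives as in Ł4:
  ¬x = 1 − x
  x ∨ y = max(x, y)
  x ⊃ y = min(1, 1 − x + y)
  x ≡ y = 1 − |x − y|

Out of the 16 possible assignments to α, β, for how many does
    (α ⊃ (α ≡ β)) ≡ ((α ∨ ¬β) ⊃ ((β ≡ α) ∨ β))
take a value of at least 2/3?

α = 0, β = 0 ↦ 1  ≥
α = 0, β = 1/3 ↦ 1  ≥
α = 0, β = 2/3 ↦ 1  ≥
α = 0, β = 1 ↦ 1  ≥
α = 1/3, β = 0 ↦ 2/3  ≥
α = 1/3, β = 1/3 ↦ 1  ≥
α = 1/3, β = 2/3 ↦ 1  ≥
α = 1/3, β = 1 ↦ 1  ≥
α = 2/3, β = 0 ↦ 2/3  ≥
α = 2/3, β = 1/3 ↦ 1  ≥
α = 2/3, β = 2/3 ↦ 1  ≥
α = 2/3, β = 1 ↦ 1  ≥
α = 1, β = 0 ↦ 1  ≥
α = 1, β = 1/3 ↦ 1  ≥
α = 1, β = 2/3 ↦ 1  ≥
α = 1, β = 1 ↦ 1  ≥
So 16 of the 16 assignments meet the threshold.

16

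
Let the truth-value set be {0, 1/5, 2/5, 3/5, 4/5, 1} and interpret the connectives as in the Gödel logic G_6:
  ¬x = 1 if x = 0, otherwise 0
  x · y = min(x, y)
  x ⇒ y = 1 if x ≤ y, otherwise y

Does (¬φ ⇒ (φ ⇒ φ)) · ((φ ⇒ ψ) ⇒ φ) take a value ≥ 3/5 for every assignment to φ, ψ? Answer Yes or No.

No

Counterexample: take φ = 0, ψ = 0.
¬φ = ¬0 = 1
φ ⇒ φ = 0 ⇒ 0 = 1
¬φ ⇒ (φ ⇒ φ) = 1 ⇒ 1 = 1
φ ⇒ ψ = 0 ⇒ 0 = 1
(φ ⇒ ψ) ⇒ φ = 1 ⇒ 0 = 0
(¬φ ⇒ (φ ⇒ φ)) · ((φ ⇒ ψ) ⇒ φ) = 1 · 0 = 0
This gives 0, which is below 3/5.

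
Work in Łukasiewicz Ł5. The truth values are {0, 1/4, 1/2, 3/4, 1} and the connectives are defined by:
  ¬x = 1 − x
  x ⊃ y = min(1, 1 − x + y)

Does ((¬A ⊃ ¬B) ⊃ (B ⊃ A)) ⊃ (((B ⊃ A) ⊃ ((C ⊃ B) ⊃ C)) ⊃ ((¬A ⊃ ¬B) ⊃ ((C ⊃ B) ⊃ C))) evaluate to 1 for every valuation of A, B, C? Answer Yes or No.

At A = 1/2, B = 3/4, C = 0, for instance:
¬A = ¬1/2 = 1/2
¬B = ¬3/4 = 1/4
¬A ⊃ ¬B = 1/2 ⊃ 1/4 = 3/4
B ⊃ A = 3/4 ⊃ 1/2 = 3/4
(¬A ⊃ ¬B) ⊃ (B ⊃ A) = 3/4 ⊃ 3/4 = 1
C ⊃ B = 0 ⊃ 3/4 = 1
(C ⊃ B) ⊃ C = 1 ⊃ 0 = 0
(B ⊃ A) ⊃ ((C ⊃ B) ⊃ C) = 3/4 ⊃ 0 = 1/4
(¬A ⊃ ¬B) ⊃ ((C ⊃ B) ⊃ C) = 3/4 ⊃ 0 = 1/4
((B ⊃ A) ⊃ ((C ⊃ B) ⊃ C)) ⊃ ((¬A ⊃ ¬B) ⊃ ((C ⊃ B) ⊃ C)) = 1/4 ⊃ 1/4 = 1
((¬A ⊃ ¬B) ⊃ (B ⊃ A)) ⊃ (((B ⊃ A) ⊃ ((C ⊃ B) ⊃ C)) ⊃ ((¬A ⊃ ¬B) ⊃ ((C ⊃ B) ⊃ C))) = 1 ⊃ 1 = 1
and checking the remaining 124 assignments likewise gives ≥ 1 in every case.

Yes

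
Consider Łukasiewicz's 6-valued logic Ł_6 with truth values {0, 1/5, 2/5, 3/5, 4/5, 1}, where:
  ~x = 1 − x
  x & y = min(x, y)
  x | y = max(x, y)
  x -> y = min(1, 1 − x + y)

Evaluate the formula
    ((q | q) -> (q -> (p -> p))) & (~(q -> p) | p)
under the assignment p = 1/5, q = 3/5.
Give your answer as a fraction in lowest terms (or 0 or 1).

2/5

q | q = 3/5 | 3/5 = 3/5
p -> p = 1/5 -> 1/5 = 1
q -> (p -> p) = 3/5 -> 1 = 1
(q | q) -> (q -> (p -> p)) = 3/5 -> 1 = 1
q -> p = 3/5 -> 1/5 = 3/5
~(q -> p) = ~3/5 = 2/5
~(q -> p) | p = 2/5 | 1/5 = 2/5
((q | q) -> (q -> (p -> p))) & (~(q -> p) | p) = 1 & 2/5 = 2/5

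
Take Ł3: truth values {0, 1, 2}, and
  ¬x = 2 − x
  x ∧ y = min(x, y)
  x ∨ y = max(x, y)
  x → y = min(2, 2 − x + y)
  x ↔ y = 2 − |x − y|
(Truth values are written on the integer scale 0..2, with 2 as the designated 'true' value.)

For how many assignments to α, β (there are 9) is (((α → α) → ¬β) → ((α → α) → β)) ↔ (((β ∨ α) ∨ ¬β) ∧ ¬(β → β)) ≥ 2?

3

α = 0, β = 0 ↦ 2  ≥
α = 0, β = 1 ↦ 0  <
α = 0, β = 2 ↦ 0  <
α = 1, β = 0 ↦ 2  ≥
α = 1, β = 1 ↦ 0  <
α = 1, β = 2 ↦ 0  <
α = 2, β = 0 ↦ 2  ≥
α = 2, β = 1 ↦ 0  <
α = 2, β = 2 ↦ 0  <
So 3 of the 9 assignments meet the threshold.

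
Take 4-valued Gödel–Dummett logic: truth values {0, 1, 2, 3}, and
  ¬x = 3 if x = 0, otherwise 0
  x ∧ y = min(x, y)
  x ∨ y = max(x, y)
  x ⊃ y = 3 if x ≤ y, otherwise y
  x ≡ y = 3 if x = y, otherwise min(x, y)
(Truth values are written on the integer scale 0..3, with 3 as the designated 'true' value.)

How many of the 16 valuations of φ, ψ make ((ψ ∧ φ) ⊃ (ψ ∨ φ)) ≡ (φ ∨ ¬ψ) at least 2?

10

φ = 0, ψ = 0 ↦ 3  ≥
φ = 0, ψ = 1 ↦ 0  <
φ = 0, ψ = 2 ↦ 0  <
φ = 0, ψ = 3 ↦ 0  <
φ = 1, ψ = 0 ↦ 3  ≥
φ = 1, ψ = 1 ↦ 1  <
φ = 1, ψ = 2 ↦ 1  <
φ = 1, ψ = 3 ↦ 1  <
φ = 2, ψ = 0 ↦ 3  ≥
φ = 2, ψ = 1 ↦ 2  ≥
φ = 2, ψ = 2 ↦ 2  ≥
φ = 2, ψ = 3 ↦ 2  ≥
φ = 3, ψ = 0 ↦ 3  ≥
φ = 3, ψ = 1 ↦ 3  ≥
φ = 3, ψ = 2 ↦ 3  ≥
φ = 3, ψ = 3 ↦ 3  ≥
So 10 of the 16 assignments meet the threshold.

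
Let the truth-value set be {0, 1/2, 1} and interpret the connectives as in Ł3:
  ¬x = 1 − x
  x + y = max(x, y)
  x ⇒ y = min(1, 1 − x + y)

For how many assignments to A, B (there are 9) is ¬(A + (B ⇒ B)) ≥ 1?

0

A = 0, B = 0 ↦ 0  <
A = 0, B = 1/2 ↦ 0  <
A = 0, B = 1 ↦ 0  <
A = 1/2, B = 0 ↦ 0  <
A = 1/2, B = 1/2 ↦ 0  <
A = 1/2, B = 1 ↦ 0  <
A = 1, B = 0 ↦ 0  <
A = 1, B = 1/2 ↦ 0  <
A = 1, B = 1 ↦ 0  <
So 0 of the 9 assignments meet the threshold.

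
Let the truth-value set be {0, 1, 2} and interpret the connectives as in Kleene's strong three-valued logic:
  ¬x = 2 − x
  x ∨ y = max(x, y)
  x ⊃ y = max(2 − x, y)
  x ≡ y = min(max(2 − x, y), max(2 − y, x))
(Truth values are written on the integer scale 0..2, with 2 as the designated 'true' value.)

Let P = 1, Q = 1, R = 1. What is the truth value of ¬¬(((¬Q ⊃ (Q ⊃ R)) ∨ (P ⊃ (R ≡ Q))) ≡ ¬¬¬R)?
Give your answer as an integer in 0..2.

¬Q = ¬1 = 1
Q ⊃ R = 1 ⊃ 1 = 1
¬Q ⊃ (Q ⊃ R) = 1 ⊃ 1 = 1
R ≡ Q = 1 ≡ 1 = 1
P ⊃ (R ≡ Q) = 1 ⊃ 1 = 1
(¬Q ⊃ (Q ⊃ R)) ∨ (P ⊃ (R ≡ Q)) = 1 ∨ 1 = 1
¬R = ¬1 = 1
¬¬R = ¬1 = 1
¬¬¬R = ¬1 = 1
((¬Q ⊃ (Q ⊃ R)) ∨ (P ⊃ (R ≡ Q))) ≡ ¬¬¬R = 1 ≡ 1 = 1
¬(((¬Q ⊃ (Q ⊃ R)) ∨ (P ⊃ (R ≡ Q))) ≡ ¬¬¬R) = ¬1 = 1
¬¬(((¬Q ⊃ (Q ⊃ R)) ∨ (P ⊃ (R ≡ Q))) ≡ ¬¬¬R) = ¬1 = 1

1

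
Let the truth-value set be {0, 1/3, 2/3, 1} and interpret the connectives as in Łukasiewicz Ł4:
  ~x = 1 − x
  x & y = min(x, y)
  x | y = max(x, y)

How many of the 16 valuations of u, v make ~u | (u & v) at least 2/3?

12

u = 0, v = 0 ↦ 1  ≥
u = 0, v = 1/3 ↦ 1  ≥
u = 0, v = 2/3 ↦ 1  ≥
u = 0, v = 1 ↦ 1  ≥
u = 1/3, v = 0 ↦ 2/3  ≥
u = 1/3, v = 1/3 ↦ 2/3  ≥
u = 1/3, v = 2/3 ↦ 2/3  ≥
u = 1/3, v = 1 ↦ 2/3  ≥
u = 2/3, v = 0 ↦ 1/3  <
u = 2/3, v = 1/3 ↦ 1/3  <
u = 2/3, v = 2/3 ↦ 2/3  ≥
u = 2/3, v = 1 ↦ 2/3  ≥
u = 1, v = 0 ↦ 0  <
u = 1, v = 1/3 ↦ 1/3  <
u = 1, v = 2/3 ↦ 2/3  ≥
u = 1, v = 1 ↦ 1  ≥
So 12 of the 16 assignments meet the threshold.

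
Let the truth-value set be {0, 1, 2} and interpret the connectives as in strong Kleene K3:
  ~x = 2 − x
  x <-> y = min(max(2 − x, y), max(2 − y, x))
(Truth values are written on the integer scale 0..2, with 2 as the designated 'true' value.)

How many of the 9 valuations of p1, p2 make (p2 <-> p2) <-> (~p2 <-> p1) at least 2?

p1 = 0, p2 = 0 ↦ 0  <
p1 = 0, p2 = 1 ↦ 1  <
p1 = 0, p2 = 2 ↦ 2  ≥
p1 = 1, p2 = 0 ↦ 1  <
p1 = 1, p2 = 1 ↦ 1  <
p1 = 1, p2 = 2 ↦ 1  <
p1 = 2, p2 = 0 ↦ 2  ≥
p1 = 2, p2 = 1 ↦ 1  <
p1 = 2, p2 = 2 ↦ 0  <
So 2 of the 9 assignments meet the threshold.

2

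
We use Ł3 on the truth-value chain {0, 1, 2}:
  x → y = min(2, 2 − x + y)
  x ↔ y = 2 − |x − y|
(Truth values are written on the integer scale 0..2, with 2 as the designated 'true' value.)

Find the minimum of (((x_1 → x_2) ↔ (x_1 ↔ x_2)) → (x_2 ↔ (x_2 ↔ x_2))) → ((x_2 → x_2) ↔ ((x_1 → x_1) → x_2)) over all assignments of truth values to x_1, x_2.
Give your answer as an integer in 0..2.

1

Take x_1 = 0, x_2 = 1:
x_1 → x_2 = 0 → 1 = 2
x_1 ↔ x_2 = 0 ↔ 1 = 1
(x_1 → x_2) ↔ (x_1 ↔ x_2) = 2 ↔ 1 = 1
x_2 ↔ x_2 = 1 ↔ 1 = 2
x_2 ↔ (x_2 ↔ x_2) = 1 ↔ 2 = 1
((x_1 → x_2) ↔ (x_1 ↔ x_2)) → (x_2 ↔ (x_2 ↔ x_2)) = 1 → 1 = 2
x_2 → x_2 = 1 → 1 = 2
x_1 → x_1 = 0 → 0 = 2
(x_1 → x_1) → x_2 = 2 → 1 = 1
(x_2 → x_2) ↔ ((x_1 → x_1) → x_2) = 2 ↔ 1 = 1
(((x_1 → x_2) ↔ (x_1 ↔ x_2)) → (x_2 ↔ (x_2 ↔ x_2))) → ((x_2 → x_2) ↔ ((x_1 → x_1) → x_2)) = 2 → 1 = 1
No assignment yields a value below 1, so this is the minimum.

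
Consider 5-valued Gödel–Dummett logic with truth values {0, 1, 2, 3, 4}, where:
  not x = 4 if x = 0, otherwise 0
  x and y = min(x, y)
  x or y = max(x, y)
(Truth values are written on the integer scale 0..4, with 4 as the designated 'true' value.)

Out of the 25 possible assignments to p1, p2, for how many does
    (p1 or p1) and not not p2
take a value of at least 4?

4

value 4: 4 assignments (counts)
value 3: 4 assignments
value 2: 4 assignments
value 1: 4 assignments
value 0: 9 assignments
So 4 of the 25 assignments meet the threshold.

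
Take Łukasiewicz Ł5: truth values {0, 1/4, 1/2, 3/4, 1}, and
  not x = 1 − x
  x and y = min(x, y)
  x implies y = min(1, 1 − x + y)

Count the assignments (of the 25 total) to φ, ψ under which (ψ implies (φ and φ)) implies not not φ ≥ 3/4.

16

value 1: 9 assignments (counts)
value 3/4: 7 assignments (counts)
value 1/2: 5 assignments
value 1/4: 3 assignments
value 0: 1 assignment
So 16 of the 25 assignments meet the threshold.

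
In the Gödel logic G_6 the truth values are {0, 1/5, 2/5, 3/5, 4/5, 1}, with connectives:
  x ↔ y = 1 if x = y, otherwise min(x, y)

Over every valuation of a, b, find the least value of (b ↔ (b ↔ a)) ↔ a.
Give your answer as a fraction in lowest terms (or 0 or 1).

Take a = 1/5, b = 0:
b ↔ a = 0 ↔ 1/5 = 0
b ↔ (b ↔ a) = 0 ↔ 0 = 1
(b ↔ (b ↔ a)) ↔ a = 1 ↔ 1/5 = 1/5
No assignment yields a value below 1/5, so this is the minimum.

1/5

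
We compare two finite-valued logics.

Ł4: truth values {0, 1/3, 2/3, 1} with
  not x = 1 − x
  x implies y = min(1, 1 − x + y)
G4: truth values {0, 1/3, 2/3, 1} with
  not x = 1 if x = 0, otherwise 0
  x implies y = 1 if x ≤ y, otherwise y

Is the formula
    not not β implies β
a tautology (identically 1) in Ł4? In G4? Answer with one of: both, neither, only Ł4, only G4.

only Ł4

In Ł4: every assignment gives 1 — tautology.
In G4: at β = 1/3 the value is 1/3 — not a tautology.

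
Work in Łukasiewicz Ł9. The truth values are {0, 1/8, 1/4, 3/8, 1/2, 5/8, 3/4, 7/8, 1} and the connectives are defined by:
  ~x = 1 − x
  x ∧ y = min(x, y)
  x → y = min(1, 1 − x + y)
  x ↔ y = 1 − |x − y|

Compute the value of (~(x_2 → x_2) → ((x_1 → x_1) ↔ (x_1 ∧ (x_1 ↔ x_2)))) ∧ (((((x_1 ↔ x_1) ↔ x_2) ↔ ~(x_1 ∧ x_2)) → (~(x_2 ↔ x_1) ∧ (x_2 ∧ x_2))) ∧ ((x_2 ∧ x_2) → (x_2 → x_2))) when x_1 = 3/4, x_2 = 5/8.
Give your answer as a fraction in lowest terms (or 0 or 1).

x_2 → x_2 = 5/8 → 5/8 = 1
~(x_2 → x_2) = ~1 = 0
x_1 → x_1 = 3/4 → 3/4 = 1
x_1 ↔ x_2 = 3/4 ↔ 5/8 = 7/8
x_1 ∧ (x_1 ↔ x_2) = 3/4 ∧ 7/8 = 3/4
(x_1 → x_1) ↔ (x_1 ∧ (x_1 ↔ x_2)) = 1 ↔ 3/4 = 3/4
~(x_2 → x_2) → ((x_1 → x_1) ↔ (x_1 ∧ (x_1 ↔ x_2))) = 0 → 3/4 = 1
x_1 ↔ x_1 = 3/4 ↔ 3/4 = 1
(x_1 ↔ x_1) ↔ x_2 = 1 ↔ 5/8 = 5/8
x_1 ∧ x_2 = 3/4 ∧ 5/8 = 5/8
~(x_1 ∧ x_2) = ~5/8 = 3/8
((x_1 ↔ x_1) ↔ x_2) ↔ ~(x_1 ∧ x_2) = 5/8 ↔ 3/8 = 3/4
x_2 ↔ x_1 = 5/8 ↔ 3/4 = 7/8
~(x_2 ↔ x_1) = ~7/8 = 1/8
x_2 ∧ x_2 = 5/8 ∧ 5/8 = 5/8
~(x_2 ↔ x_1) ∧ (x_2 ∧ x_2) = 1/8 ∧ 5/8 = 1/8
(((x_1 ↔ x_1) ↔ x_2) ↔ ~(x_1 ∧ x_2)) → (~(x_2 ↔ x_1) ∧ (x_2 ∧ x_2)) = 3/4 → 1/8 = 3/8
x_2 ∧ x_2 = 5/8 ∧ 5/8 = 5/8
x_2 → x_2 = 5/8 → 5/8 = 1
(x_2 ∧ x_2) → (x_2 → x_2) = 5/8 → 1 = 1
((((x_1 ↔ x_1) ↔ x_2) ↔ ~(x_1 ∧ x_2)) → (~(x_2 ↔ x_1) ∧ (x_2 ∧ x_2))) ∧ ((x_2 ∧ x_2) → (x_2 → x_2)) = 3/8 ∧ 1 = 3/8
(~(x_2 → x_2) → ((x_1 → x_1) ↔ (x_1 ∧ (x_1 ↔ x_2)))) ∧ (((((x_1 ↔ x_1) ↔ x_2) ↔ ~(x_1 ∧ x_2)) → (~(x_2 ↔ x_1) ∧ (x_2 ∧ x_2))) ∧ ((x_2 ∧ x_2) → (x_2 → x_2))) = 1 ∧ 3/8 = 3/8

3/8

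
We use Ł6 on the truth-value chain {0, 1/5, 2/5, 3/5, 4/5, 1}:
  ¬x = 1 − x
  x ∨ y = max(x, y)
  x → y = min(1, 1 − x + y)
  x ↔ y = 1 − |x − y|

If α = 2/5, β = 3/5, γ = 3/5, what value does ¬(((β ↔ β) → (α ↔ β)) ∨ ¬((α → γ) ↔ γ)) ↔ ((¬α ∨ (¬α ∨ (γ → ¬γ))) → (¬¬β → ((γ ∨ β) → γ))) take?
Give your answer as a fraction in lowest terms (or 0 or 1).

1/5

β ↔ β = 3/5 ↔ 3/5 = 1
α ↔ β = 2/5 ↔ 3/5 = 4/5
(β ↔ β) → (α ↔ β) = 1 → 4/5 = 4/5
α → γ = 2/5 → 3/5 = 1
(α → γ) ↔ γ = 1 ↔ 3/5 = 3/5
¬((α → γ) ↔ γ) = ¬3/5 = 2/5
((β ↔ β) → (α ↔ β)) ∨ ¬((α → γ) ↔ γ) = 4/5 ∨ 2/5 = 4/5
¬(((β ↔ β) → (α ↔ β)) ∨ ¬((α → γ) ↔ γ)) = ¬4/5 = 1/5
¬α = ¬2/5 = 3/5
¬α = ¬2/5 = 3/5
¬γ = ¬3/5 = 2/5
γ → ¬γ = 3/5 → 2/5 = 4/5
¬α ∨ (γ → ¬γ) = 3/5 ∨ 4/5 = 4/5
¬α ∨ (¬α ∨ (γ → ¬γ)) = 3/5 ∨ 4/5 = 4/5
¬β = ¬3/5 = 2/5
¬¬β = ¬2/5 = 3/5
γ ∨ β = 3/5 ∨ 3/5 = 3/5
(γ ∨ β) → γ = 3/5 → 3/5 = 1
¬¬β → ((γ ∨ β) → γ) = 3/5 → 1 = 1
(¬α ∨ (¬α ∨ (γ → ¬γ))) → (¬¬β → ((γ ∨ β) → γ)) = 4/5 → 1 = 1
¬(((β ↔ β) → (α ↔ β)) ∨ ¬((α → γ) ↔ γ)) ↔ ((¬α ∨ (¬α ∨ (γ → ¬γ))) → (¬¬β → ((γ ∨ β) → γ))) = 1/5 ↔ 1 = 1/5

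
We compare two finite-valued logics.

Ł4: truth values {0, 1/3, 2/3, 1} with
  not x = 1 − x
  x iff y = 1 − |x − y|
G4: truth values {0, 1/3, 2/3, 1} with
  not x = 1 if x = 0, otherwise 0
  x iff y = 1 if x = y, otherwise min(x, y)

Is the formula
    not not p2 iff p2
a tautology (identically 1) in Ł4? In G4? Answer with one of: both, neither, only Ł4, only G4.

In Ł4: every assignment gives 1 — tautology.
In G4: at p2 = 1/3 the value is 1/3 — not a tautology.

only Ł4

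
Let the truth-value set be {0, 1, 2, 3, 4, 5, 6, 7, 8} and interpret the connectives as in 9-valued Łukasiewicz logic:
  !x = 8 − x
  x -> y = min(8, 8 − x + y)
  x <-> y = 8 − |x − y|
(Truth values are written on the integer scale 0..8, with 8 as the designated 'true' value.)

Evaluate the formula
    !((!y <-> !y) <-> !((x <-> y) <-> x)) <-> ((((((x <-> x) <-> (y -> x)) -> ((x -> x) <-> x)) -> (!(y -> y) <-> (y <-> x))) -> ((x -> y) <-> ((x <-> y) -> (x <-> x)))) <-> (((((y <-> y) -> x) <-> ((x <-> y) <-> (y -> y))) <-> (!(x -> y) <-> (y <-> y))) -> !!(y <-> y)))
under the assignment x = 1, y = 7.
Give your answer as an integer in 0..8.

!y = !7 = 1
!y = !7 = 1
!y <-> !y = 1 <-> 1 = 8
x <-> y = 1 <-> 7 = 2
(x <-> y) <-> x = 2 <-> 1 = 7
!((x <-> y) <-> x) = !7 = 1
(!y <-> !y) <-> !((x <-> y) <-> x) = 8 <-> 1 = 1
!((!y <-> !y) <-> !((x <-> y) <-> x)) = !1 = 7
x <-> x = 1 <-> 1 = 8
y -> x = 7 -> 1 = 2
(x <-> x) <-> (y -> x) = 8 <-> 2 = 2
x -> x = 1 -> 1 = 8
(x -> x) <-> x = 8 <-> 1 = 1
((x <-> x) <-> (y -> x)) -> ((x -> x) <-> x) = 2 -> 1 = 7
y -> y = 7 -> 7 = 8
!(y -> y) = !8 = 0
y <-> x = 7 <-> 1 = 2
!(y -> y) <-> (y <-> x) = 0 <-> 2 = 6
(((x <-> x) <-> (y -> x)) -> ((x -> x) <-> x)) -> (!(y -> y) <-> (y <-> x)) = 7 -> 6 = 7
x -> y = 1 -> 7 = 8
x <-> y = 1 <-> 7 = 2
x <-> x = 1 <-> 1 = 8
(x <-> y) -> (x <-> x) = 2 -> 8 = 8
(x -> y) <-> ((x <-> y) -> (x <-> x)) = 8 <-> 8 = 8
((((x <-> x) <-> (y -> x)) -> ((x -> x) <-> x)) -> (!(y -> y) <-> (y <-> x))) -> ((x -> y) <-> ((x <-> y) -> (x <-> x))) = 7 -> 8 = 8
y <-> y = 7 <-> 7 = 8
(y <-> y) -> x = 8 -> 1 = 1
x <-> y = 1 <-> 7 = 2
y -> y = 7 -> 7 = 8
(x <-> y) <-> (y -> y) = 2 <-> 8 = 2
((y <-> y) -> x) <-> ((x <-> y) <-> (y -> y)) = 1 <-> 2 = 7
x -> y = 1 -> 7 = 8
!(x -> y) = !8 = 0
y <-> y = 7 <-> 7 = 8
!(x -> y) <-> (y <-> y) = 0 <-> 8 = 0
(((y <-> y) -> x) <-> ((x <-> y) <-> (y -> y))) <-> (!(x -> y) <-> (y <-> y)) = 7 <-> 0 = 1
y <-> y = 7 <-> 7 = 8
!(y <-> y) = !8 = 0
!!(y <-> y) = !0 = 8
((((y <-> y) -> x) <-> ((x <-> y) <-> (y -> y))) <-> (!(x -> y) <-> (y <-> y))) -> !!(y <-> y) = 1 -> 8 = 8
(((((x <-> x) <-> (y -> x)) -> ((x -> x) <-> x)) -> (!(y -> y) <-> (y <-> x))) -> ((x -> y) <-> ((x <-> y) -> (x <-> x)))) <-> (((((y <-> y) -> x) <-> ((x <-> y) <-> (y -> y))) <-> (!(x -> y) <-> (y <-> y))) -> !!(y <-> y)) = 8 <-> 8 = 8
!((!y <-> !y) <-> !((x <-> y) <-> x)) <-> ((((((x <-> x) <-> (y -> x)) -> ((x -> x) <-> x)) -> (!(y -> y) <-> (y <-> x))) -> ((x -> y) <-> ((x <-> y) -> (x <-> x)))) <-> (((((y <-> y) -> x) <-> ((x <-> y) <-> (y -> y))) <-> (!(x -> y) <-> (y <-> y))) -> !!(y <-> y))) = 7 <-> 8 = 7

7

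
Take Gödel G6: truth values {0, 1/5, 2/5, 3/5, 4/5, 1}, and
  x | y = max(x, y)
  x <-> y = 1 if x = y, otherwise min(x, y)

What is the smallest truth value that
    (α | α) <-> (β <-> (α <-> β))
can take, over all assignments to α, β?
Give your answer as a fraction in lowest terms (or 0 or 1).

Take α = 1/5, β = 0:
α | α = 1/5 | 1/5 = 1/5
α <-> β = 1/5 <-> 0 = 0
β <-> (α <-> β) = 0 <-> 0 = 1
(α | α) <-> (β <-> (α <-> β)) = 1/5 <-> 1 = 1/5
No assignment yields a value below 1/5, so this is the minimum.

1/5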